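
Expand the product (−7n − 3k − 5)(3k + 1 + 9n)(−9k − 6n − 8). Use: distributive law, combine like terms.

(−7n − 3k − 5)(3k + 1 + 9n)(−9k − 6n − 8)
= (−21kn − 7n − 63n^2 − 9k^2 − 3k − 27kn − 15k − 5 − 45n)(−9k − 6n − 8)    [distributive law]
= (−48kn − 52n − 63n^2 − 9k^2 − 18k − 5)(−9k − 6n − 8)    [combine like terms]
= 432k^2n + 288kn^2 + 384kn + 468kn + 312n^2 + 416n + 567kn^2 + 378n^3 + 504n^2 + 81k^3 + 54k^2n + 72k^2 + 162k^2 + 108kn + 144k + 45k + 30n + 40    [distributive law]
= 486k^2n + 855kn^2 + 960kn + 816n^2 + 446n + 378n^3 + 81k^3 + 234k^2 + 189k + 40    [combine like terms]

486k^2n + 855kn^2 + 960kn + 816n^2 + 446n + 378n^3 + 81k^3 + 234k^2 + 189k + 40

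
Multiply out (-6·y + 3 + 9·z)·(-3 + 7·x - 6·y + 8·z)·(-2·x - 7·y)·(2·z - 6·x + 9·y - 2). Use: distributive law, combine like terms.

456·x^2·y·z - 504·x^3·y - 576·x^2·y^2 + 336·x^2·y - 5973·x·y^2·z + 3510·x·y^3 - 1767·x·y^2 + 5922·y^3·z - 2268·y^4 + 504·y^3 + 1254·x·y·z^2 + 108·x·y·z - 3108·y^2·z^2 - 1239·y^2·z + 24·x·z - 24·x^2 + 78·x·y - 36·x + 84·y·z + 567·y^2 - 126·y + 132·x^2·z + 252·x^3 + 300·x·z^2 + 1050·y·z^2 + 612·x^2·z^2 + 756·x^3·z - 288·x·z^3 - 1008·y·z^3

(-6·y + 3 + 9·z)·(-3 + 7·x - 6·y + 8·z)·(-2·x - 7·y)·(2·z - 6·x + 9·y - 2)
= (18·y - 42·x·y + 36·y^2 - 48·y·z - 9 + 21·x - 18·y + 24·z - 27·z + 63·x·z - 54·y·z + 72·z^2)·(-2·x - 7·y)·(2·z - 6·x + 9·y - 2)    [distributive law]
= (-42·x·y + 36·y^2 - 102·y·z - 9 + 21·x - 3·z + 63·x·z + 72·z^2)·(-2·x - 7·y)·(2·z - 6·x + 9·y - 2)    [combine like terms]
= (84·x^2·y + 294·x·y^2 - 72·x·y^2 - 252·y^3 + 204·x·y·z + 714·y^2·z + 18·x + 63·y - 42·x^2 - 147·x·y + 6·x·z + 21·y·z - 126·x^2·z - 441·x·y·z - 144·x·z^2 - 504·y·z^2)·(2·z - 6·x + 9·y - 2)    [distributive law]
= (84·x^2·y + 222·x·y^2 - 252·y^3 - 237·x·y·z + 714·y^2·z + 18·x + 63·y - 42·x^2 - 147·x·y + 6·x·z + 21·y·z - 126·x^2·z - 144·x·z^2 - 504·y·z^2)·(2·z - 6·x + 9·y - 2)    [combine like terms]
= 168·x^2·y·z - 504·x^3·y + 756·x^2·y^2 - 168·x^2·y + 444·x·y^2·z - 1332·x^2·y^2 + 1998·x·y^3 - 444·x·y^2 - 504·y^3·z + 1512·x·y^3 - 2268·y^4 + 504·y^3 - 474·x·y·z^2 + 1422·x^2·y·z - 2133·x·y^2·z + 474·x·y·z + 1428·y^2·z^2 - 4284·x·y^2·z + 6426·y^3·z - 1428·y^2·z + 36·x·z - 108·x^2 + 162·x·y - 36·x + 126·y·z - 378·x·y + 567·y^2 - 126·y - 84·x^2·z + 252·x^3 - 378·x^2·y + 84·x^2 - 294·x·y·z + 882·x^2·y - 1323·x·y^2 + 294·x·y + 12·x·z^2 - 36·x^2·z + 54·x·y·z - 12·x·z + 42·y·z^2 - 126·x·y·z + 189·y^2·z - 42·y·z - 252·x^2·z^2 + 756·x^3·z - 1134·x^2·y·z + 252·x^2·z - 288·x·z^3 + 864·x^2·z^2 - 1296·x·y·z^2 + 288·x·z^2 - 1008·y·z^3 + 3024·x·y·z^2 - 4536·y^2·z^2 + 1008·y·z^2    [distributive law]
= 456·x^2·y·z - 504·x^3·y - 576·x^2·y^2 + 336·x^2·y - 5973·x·y^2·z + 3510·x·y^3 - 1767·x·y^2 + 5922·y^3·z - 2268·y^4 + 504·y^3 + 1254·x·y·z^2 + 108·x·y·z - 3108·y^2·z^2 - 1239·y^2·z + 24·x·z - 24·x^2 + 78·x·y - 36·x + 84·y·z + 567·y^2 - 126·y + 132·x^2·z + 252·x^3 + 300·x·z^2 + 1050·y·z^2 + 612·x^2·z^2 + 756·x^3·z - 288·x·z^3 - 1008·y·z^3    [combine like terms]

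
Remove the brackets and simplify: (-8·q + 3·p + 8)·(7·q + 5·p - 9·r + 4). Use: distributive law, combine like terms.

-56·q^2 - 19·p·q + 72·q·r + 24·q + 15·p^2 - 27·p·r + 52·p - 72·r + 32

(-8·q + 3·p + 8)·(7·q + 5·p - 9·r + 4)
= -56·q^2 - 40·p·q + 72·q·r - 32·q + 21·p·q + 15·p^2 - 27·p·r + 12·p + 56·q + 40·p - 72·r + 32    [distributive law]
= -56·q^2 - 19·p·q + 72·q·r + 24·q + 15·p^2 - 27·p·r + 52·p - 72·r + 32    [combine like terms]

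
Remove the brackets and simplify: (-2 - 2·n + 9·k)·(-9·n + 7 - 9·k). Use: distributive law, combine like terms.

4·n - 14 + 81·k + 18·n² - 63·k·n - 81·k²

(-2 - 2·n + 9·k)·(-9·n + 7 - 9·k)
= 18·n - 14 + 18·k + 18·n² - 14·n + 18·k·n - 81·k·n + 63·k - 81·k²    [distributive law]
= 4·n - 14 + 81·k + 18·n² - 63·k·n - 81·k²    [combine like terms]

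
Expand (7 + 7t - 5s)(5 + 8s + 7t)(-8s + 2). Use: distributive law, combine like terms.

-218s + 70 - 328s^2 - 630st + 168t - 168s^2t - 392st^2 + 98t^2 + 320s^3

(7 + 7t - 5s)(5 + 8s + 7t)(-8s + 2)
= (35 + 56s + 49t + 35t + 56st + 49t^2 - 25s - 40s^2 - 35st)(-8s + 2)    [distributive law]
= (35 + 31s + 84t + 21st + 49t^2 - 40s^2)(-8s + 2)    [combine like terms]
= -280s + 70 - 248s^2 + 62s - 672st + 168t - 168s^2t + 42st - 392st^2 + 98t^2 + 320s^3 - 80s^2    [distributive law]
= -218s + 70 - 328s^2 - 630st + 168t - 168s^2t - 392st^2 + 98t^2 + 320s^3    [combine like terms]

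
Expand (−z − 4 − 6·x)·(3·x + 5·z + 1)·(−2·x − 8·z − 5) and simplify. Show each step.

210·x²·z + 274·x·z² + 351·x·z + 40·z³ + 193·z² + 137·z + 126·x² + 98·x + 20 + 36·x³

(−z − 4 − 6·x)·(3·x + 5·z + 1)·(−2·x − 8·z − 5)
= (−3·x·z − 5·z² − z − 12·x − 20·z − 4 − 18·x² − 30·x·z − 6·x)·(−2·x − 8·z − 5)    [distributive law]
= (−33·x·z − 5·z² − 21·z − 18·x − 4 − 18·x²)·(−2·x − 8·z − 5)    [combine like terms]
= 66·x²·z + 264·x·z² + 165·x·z + 10·x·z² + 40·z³ + 25·z² + 42·x·z + 168·z² + 105·z + 36·x² + 144·x·z + 90·x + 8·x + 32·z + 20 + 36·x³ + 144·x²·z + 90·x²    [distributive law]
= 210·x²·z + 274·x·z² + 351·x·z + 40·z³ + 193·z² + 137·z + 126·x² + 98·x + 20 + 36·x³    [combine like terms]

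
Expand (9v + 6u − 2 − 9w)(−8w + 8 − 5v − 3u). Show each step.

(9v + 6u − 2 − 9w)(−8w + 8 − 5v − 3u)
= −72vw + 72v − 45v² − 27uv − 48uw + 48u − 30uv − 18u² + 16w − 16 + 10v + 6u + 72w² − 72w + 45vw + 27uw    [distributive law]
= −27vw + 82v − 45v² − 57uv − 21uw + 54u − 18u² − 56w − 16 + 72w²    [combine like terms]

−27vw + 82v − 45v² − 57uv − 21uw + 54u − 18u² − 56w − 16 + 72w²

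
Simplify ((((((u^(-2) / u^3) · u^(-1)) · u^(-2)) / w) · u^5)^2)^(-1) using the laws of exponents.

((((((u^(-2) / u^3) · u^(-1)) · u^(-2)) / w) · u^5)^2)^(-1)
= (((((u^(-2) / u^3) · u^(-1)) · u^(-2)) / w) · u^5)^(-2)    [power of a power]
= (((((u^(-2) / u^3) · u^(-1)) · u^(-2)) / w)^(-2)) · ((u^5)^(-2))    [power of a product]
= (((((u^(-2) / u^3) · u^(-1)) · u^(-2))^(-2)) / (w^(-2))) · ((u^5)^(-2))    [power of a quotient]
= (((((u^(-2) / u^3) · u^(-1))^(-2)) · ((u^(-2))^(-2))) / (w^(-2))) · ((u^5)^(-2))    [power of a product]
= (((((u^(-2) / u^3)^(-2)) · ((u^(-1))^(-2))) · ((u^(-2))^(-2))) / (w^(-2))) · ((u^5)^(-2))    [power of a product]
= ((((((u^(-2))^(-2)) / ((u^3)^(-2))) · ((u^(-1))^(-2))) · ((u^(-2))^(-2))) / (w^(-2))) · ((u^5)^(-2))    [power of a quotient]
= ((((u^4 / ((u^3)^(-2))) · ((u^(-1))^(-2))) · ((u^(-2))^(-2))) / (w^(-2))) · ((u^5)^(-2))    [power of a power]
= ((((u^4 / u^(-6)) · ((u^(-1))^(-2))) · ((u^(-2))^(-2))) / (w^(-2))) · ((u^5)^(-2))    [power of a power]
= (((u^10 · ((u^(-1))^(-2))) · ((u^(-2))^(-2))) / (w^(-2))) · ((u^5)^(-2))    [quotient of powers]
= (((u^10 · u^2) · ((u^(-2))^(-2))) / (w^(-2))) · ((u^5)^(-2))    [power of a power]
= ((u^12 · ((u^(-2))^(-2))) / (w^(-2))) · ((u^5)^(-2))    [product of powers]
= ((u^12 · u^4) / (w^(-2))) · ((u^5)^(-2))    [power of a power]
= (u^16 / (w^(-2))) · ((u^5)^(-2))    [product of powers]
= (u^16 / w^(-2)) · u^(-10)    [power of a power]
= u^6·w^2    [quotient of powers; product of powers]

u^6·w^2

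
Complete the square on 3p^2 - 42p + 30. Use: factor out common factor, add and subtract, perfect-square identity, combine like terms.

3p^2 - 42p + 30
= 3(p^2 - 14p) + 30    [factor out 3 from the p-terms]
= 3(p^2 - 14p + 49 - 49) + 30    [add and subtract 49 inside the bracket]
= 3(p - 7)^2 - 147 + 30    [perfect-square identity]
= 3(p - 7)^2 - 117    [combine constants]

3(p - 7)^2 - 117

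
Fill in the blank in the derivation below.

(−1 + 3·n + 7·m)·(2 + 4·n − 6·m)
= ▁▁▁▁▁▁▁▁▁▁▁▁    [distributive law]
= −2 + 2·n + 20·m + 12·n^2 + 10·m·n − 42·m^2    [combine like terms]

Applying distributive law to the line above:

−2 − 4·n + 6·m + 6·n + 12·n^2 − 18·m·n + 14·m + 28·m·n − 42·m^2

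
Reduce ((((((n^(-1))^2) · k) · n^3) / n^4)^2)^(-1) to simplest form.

((((((n^(-1))^2) · k) · n^3) / n^4)^2)^(-1)
= (((((n^(-1))^2) · k) · n^3) / n^4)^(-2)    [power of a power]
= (((((n^(-1))^2) · k) · n^3)^(-2)) / ((n^4)^(-2))    [power of a quotient]
= (((((n^(-1))^2) · k)^(-2)) · ((n^3)^(-2))) / ((n^4)^(-2))    [power of a product]
= (((((n^(-1))^2)^(-2)) · (k^(-2))) · ((n^3)^(-2))) / ((n^4)^(-2))    [power of a product]
= ((((n^(-1))^(-4)) · (k^(-2))) · ((n^3)^(-2))) / ((n^4)^(-2))    [power of a power]
= (((n^4) · (k^(-2))) · ((n^3)^(-2))) / ((n^4)^(-2))    [power of a power]
= ((n^4 · k^(-2)) · n^(-6)) / ((n^4)^(-2))    [power of a power]
= ((n^4 · k^(-2)) · n^(-6)) / n^(-8)    [power of a power]
= k^(-2)·n^6    [quotient of powers; product of powers]

k^(-2)·n^6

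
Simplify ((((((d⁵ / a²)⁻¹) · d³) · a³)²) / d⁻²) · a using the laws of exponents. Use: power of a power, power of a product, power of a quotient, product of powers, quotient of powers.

a¹¹·d⁻²

((((((d⁵ / a²)⁻¹) · d³) · a³)²) / d⁻²) · a
= ((((((d⁵ / a²)⁻¹) · d³)²) · ((a³)²)) / d⁻²) · a    [power of a product]
= ((((((d⁵ / a²)⁻¹)²) · ((d³)²)) · ((a³)²)) / d⁻²) · a    [power of a product]
= (((((d⁵ / a²)⁻²) · ((d³)²)) · ((a³)²)) / d⁻²) · a    [power of a power]
= ((((((d⁵)⁻²) / ((a²)⁻²)) · ((d³)²)) · ((a³)²)) / d⁻²) · a    [power of a quotient]
= ((((d⁻¹⁰ / ((a²)⁻²)) · ((d³)²)) · ((a³)²)) / d⁻²) · a    [power of a power]
= ((((d⁻¹⁰ / a⁻⁴) · ((d³)²)) · ((a³)²)) / d⁻²) · a    [power of a power]
= ((((d⁻¹⁰ / a⁻⁴) · d⁶) · ((a³)²)) / d⁻²) · a    [power of a power]
= ((((d⁻¹⁰ / a⁻⁴) · d⁶) · a⁶) / d⁻²) · a    [power of a power]
= a¹¹·d⁻²    [quotient of powers; product of powers]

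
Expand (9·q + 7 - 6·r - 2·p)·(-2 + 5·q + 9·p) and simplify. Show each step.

(9·q + 7 - 6·r - 2·p)·(-2 + 5·q + 9·p)
= -18·q + 45·q^2 + 81·p·q - 14 + 35·q + 63·p + 12·r - 30·q·r - 54·p·r + 4·p - 10·p·q - 18·p^2    [distributive law]
= 17·q + 45·q^2 + 71·p·q - 14 + 67·p + 12·r - 30·q·r - 54·p·r - 18·p^2    [combine like terms]

17·q + 45·q^2 + 71·p·q - 14 + 67·p + 12·r - 30·q·r - 54·p·r - 18·p^2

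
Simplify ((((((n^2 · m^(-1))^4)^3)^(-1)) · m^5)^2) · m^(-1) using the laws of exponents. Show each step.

((((((n^2 · m^(-1))^4)^3)^(-1)) · m^5)^2) · m^(-1)
= ((((((n^2 · m^(-1))^4)^3)^(-1))^2) · ((m^5)^2)) · m^(-1)    [power of a product]
= (((((n^2 · m^(-1))^4)^3)^(-2)) · ((m^5)^2)) · m^(-1)    [power of a power]
= ((((n^2 · m^(-1))^4)^(-6)) · ((m^5)^2)) · m^(-1)    [power of a power]
= (((n^2 · m^(-1))^(-24)) · ((m^5)^2)) · m^(-1)    [power of a power]
= ((((n^2)^(-24)) · ((m^(-1))^(-24))) · ((m^5)^2)) · m^(-1)    [power of a product]
= ((n^(-48) · ((m^(-1))^(-24))) · ((m^5)^2)) · m^(-1)    [power of a power]
= ((n^(-48) · m^24) · ((m^5)^2)) · m^(-1)    [power of a power]
= ((n^(-48) · m^24) · m^10) · m^(-1)    [power of a power]
= m^33·n^(-48)    [product of powers]

m^33·n^(-48)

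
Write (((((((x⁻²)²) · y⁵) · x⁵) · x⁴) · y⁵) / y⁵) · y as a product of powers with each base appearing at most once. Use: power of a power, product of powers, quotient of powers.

x⁵y⁶

(((((((x⁻²)²) · y⁵) · x⁵) · x⁴) · y⁵) / y⁵) · y
= (((((x⁻⁴ · y⁵) · x⁵) · x⁴) · y⁵) / y⁵) · y    [power of a power]
= x⁵y⁶    [quotient of powers; product of powers]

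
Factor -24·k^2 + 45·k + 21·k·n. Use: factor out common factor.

-24·k^2 + 45·k + 21·k·n
= 3(-8·k^2 + 15·k + 7·k·n)    [factor out 3]
= 3·k(-8·k + 15 + 7·n)    [factor out k]

3·k(-8·k + 15 + 7·n)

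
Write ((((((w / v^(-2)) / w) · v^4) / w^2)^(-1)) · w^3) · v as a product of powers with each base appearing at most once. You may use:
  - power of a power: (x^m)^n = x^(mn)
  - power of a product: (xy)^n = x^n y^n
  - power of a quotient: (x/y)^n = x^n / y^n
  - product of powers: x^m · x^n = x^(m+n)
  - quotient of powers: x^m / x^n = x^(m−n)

v^(-5)w^5

((((((w / v^(-2)) / w) · v^4) / w^2)^(-1)) · w^3) · v
= ((((((w / v^(-2)) / w) · v^4)^(-1)) / ((w^2)^(-1))) · w^3) · v    [power of a quotient]
= ((((((w / v^(-2)) / w)^(-1)) · ((v^4)^(-1))) / ((w^2)^(-1))) · w^3) · v    [power of a product]
= ((((((w / v^(-2))^(-1)) / (w^(-1))) · ((v^4)^(-1))) / ((w^2)^(-1))) · w^3) · v    [power of a quotient]
= ((((((w^(-1)) / ((v^(-2))^(-1))) / (w^(-1))) · ((v^4)^(-1))) / ((w^2)^(-1))) · w^3) · v    [power of a quotient]
= (((((w^(-1) / v^2) / (w^(-1))) · ((v^4)^(-1))) / ((w^2)^(-1))) · w^3) · v    [power of a power]
= (((((w^(-1) / v^2) / w^(-1)) · v^(-4)) / ((w^2)^(-1))) · w^3) · v    [power of a power]
= (((((w^(-1) / v^2) / w^(-1)) · v^(-4)) / w^(-2)) · w^3) · v    [power of a power]
= v^(-5)w^5    [quotient of powers; product of powers]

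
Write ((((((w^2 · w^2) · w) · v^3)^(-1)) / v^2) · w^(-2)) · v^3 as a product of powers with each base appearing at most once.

v^(-2)·w^(-7)

((((((w^2 · w^2) · w) · v^3)^(-1)) / v^2) · w^(-2)) · v^3
= ((((((w^2 · w^2) · w)^(-1)) · ((v^3)^(-1))) / v^2) · w^(-2)) · v^3    [power of a product]
= ((((((w^2 · w^2)^(-1)) · (w^(-1))) · ((v^3)^(-1))) / v^2) · w^(-2)) · v^3    [power of a product]
= (((((((w^2)^(-1)) · ((w^2)^(-1))) · (w^(-1))) · ((v^3)^(-1))) / v^2) · w^(-2)) · v^3    [power of a product]
= (((((w^(-2) · ((w^2)^(-1))) · (w^(-1))) · ((v^3)^(-1))) / v^2) · w^(-2)) · v^3    [power of a power]
= (((((w^(-2) · w^(-2)) · (w^(-1))) · ((v^3)^(-1))) / v^2) · w^(-2)) · v^3    [power of a power]
= ((((w^(-4) · (w^(-1))) · ((v^3)^(-1))) / v^2) · w^(-2)) · v^3    [product of powers]
= (((w^(-5) · ((v^3)^(-1))) / v^2) · w^(-2)) · v^3    [product of powers]
= (((w^(-5) · v^(-3)) / v^2) · w^(-2)) · v^3    [power of a power]
= v^(-2)·w^(-7)    [quotient of powers; product of powers]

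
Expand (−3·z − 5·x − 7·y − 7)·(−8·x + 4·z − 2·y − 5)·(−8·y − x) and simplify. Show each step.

−10·x·y·z − 4·x^2·z + 96·y·z^2 + 12·x·z^2 + 176·y^2·z + 104·y·z + 13·x·z − 386·x^2·y − 40·x^3 − 542·x·y^2 − 697·x·y − 81·x^2 − 112·y^3 − 392·y^2 − 280·y − 35·x

(−3·z − 5·x − 7·y − 7)·(−8·x + 4·z − 2·y − 5)·(−8·y − x)
= (24·x·z − 12·z^2 + 6·y·z + 15·z + 40·x^2 − 20·x·z + 10·x·y + 25·x + 56·x·y − 28·y·z + 14·y^2 + 35·y + 56·x − 28·z + 14·y + 35)·(−8·y − x)    [distributive law]
= (4·x·z − 12·z^2 − 22·y·z − 13·z + 40·x^2 + 66·x·y + 81·x + 14·y^2 + 49·y + 35)·(−8·y − x)    [combine like terms]
= −32·x·y·z − 4·x^2·z + 96·y·z^2 + 12·x·z^2 + 176·y^2·z + 22·x·y·z + 104·y·z + 13·x·z − 320·x^2·y − 40·x^3 − 528·x·y^2 − 66·x^2·y − 648·x·y − 81·x^2 − 112·y^3 − 14·x·y^2 − 392·y^2 − 49·x·y − 280·y − 35·x    [distributive law]
= −10·x·y·z − 4·x^2·z + 96·y·z^2 + 12·x·z^2 + 176·y^2·z + 104·y·z + 13·x·z − 386·x^2·y − 40·x^3 − 542·x·y^2 − 697·x·y − 81·x^2 − 112·y^3 − 392·y^2 − 280·y − 35·x    [combine like terms]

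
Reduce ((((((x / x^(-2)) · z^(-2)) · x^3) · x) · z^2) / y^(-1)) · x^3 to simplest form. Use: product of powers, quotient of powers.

x^10y

((((((x / x^(-2)) · z^(-2)) · x^3) · x) · z^2) / y^(-1)) · x^3
= (((((x^3 · z^(-2)) · x^3) · x) · z^2) / y^(-1)) · x^3    [quotient of powers]
= x^10y    [quotient of powers; product of powers]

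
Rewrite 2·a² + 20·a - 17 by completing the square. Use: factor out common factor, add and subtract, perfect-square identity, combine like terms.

2·a² + 20·a - 17
= 2(a² + 10·a) - 17    [factor out 2 from the a-terms]
= 2(a² + 10·a + 25 - 25) - 17    [add and subtract 25 inside the bracket]
= 2(a + 5)² - 50 - 17    [perfect-square identity]
= 2(a + 5)² - 67    [combine constants]

2(a + 5)² - 67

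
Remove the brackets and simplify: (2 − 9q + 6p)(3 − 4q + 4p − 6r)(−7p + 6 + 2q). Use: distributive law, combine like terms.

(2 − 9q + 6p)(3 − 4q + 4p − 6r)(−7p + 6 + 2q)
= (6 − 8q + 8p − 12r − 27q + 36q^2 − 36pq + 54qr + 18p − 24pq + 24p^2 − 36pr)(−7p + 6 + 2q)    [distributive law]
= (6 − 35q + 26p − 12r + 36q^2 − 60pq + 54qr + 24p^2 − 36pr)(−7p + 6 + 2q)    [combine like terms]
= −42p + 36 + 12q + 245pq − 210q − 70q^2 − 182p^2 + 156p + 52pq + 84pr − 72r − 24qr − 252pq^2 + 216q^2 + 72q^3 + 420p^2q − 360pq − 120pq^2 − 378pqr + 324qr + 108q^2r − 168p^3 + 144p^2 + 48p^2q + 252p^2r − 216pr − 72pqr    [distributive law]
= 114p + 36 − 198q − 63pq + 146q^2 − 38p^2 − 132pr − 72r + 300qr − 372pq^2 + 72q^3 + 468p^2q − 450pqr + 108q^2r − 168p^3 + 252p^2r    [combine like terms]

114p + 36 − 198q − 63pq + 146q^2 − 38p^2 − 132pr − 72r + 300qr − 372pq^2 + 72q^3 + 468p^2q − 450pqr + 108q^2r − 168p^3 + 252p^2r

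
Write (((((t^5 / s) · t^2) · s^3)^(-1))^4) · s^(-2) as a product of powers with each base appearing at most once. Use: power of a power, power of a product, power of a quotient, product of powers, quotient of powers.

(((((t^5 / s) · t^2) · s^3)^(-1))^4) · s^(-2)
= ((((t^5 / s) · t^2) · s^3)^(-4)) · s^(-2)    [power of a power]
= ((((t^5 / s) · t^2)^(-4)) · ((s^3)^(-4))) · s^(-2)    [power of a product]
= ((((t^5 / s)^(-4)) · ((t^2)^(-4))) · ((s^3)^(-4))) · s^(-2)    [power of a product]
= (((((t^5)^(-4)) / (s^(-4))) · ((t^2)^(-4))) · ((s^3)^(-4))) · s^(-2)    [power of a quotient]
= (((t^(-20) / (s^(-4))) · ((t^2)^(-4))) · ((s^3)^(-4))) · s^(-2)    [power of a power]
= (((t^(-20) / s^(-4)) · t^(-8)) · ((s^3)^(-4))) · s^(-2)    [power of a power]
= (((t^(-20) / s^(-4)) · t^(-8)) · s^(-12)) · s^(-2)    [power of a power]
= s^(-10)t^(-28)    [quotient of powers; product of powers]

s^(-10)t^(-28)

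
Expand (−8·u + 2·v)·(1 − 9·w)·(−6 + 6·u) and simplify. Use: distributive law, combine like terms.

48·u − 48·u^2 − 432·u·w + 432·u^2·w − 12·v + 12·u·v + 108·v·w − 108·u·v·w

(−8·u + 2·v)·(1 − 9·w)·(−6 + 6·u)
= (−8·u + 72·u·w + 2·v − 18·v·w)·(−6 + 6·u)    [distributive law]
= 48·u − 48·u^2 − 432·u·w + 432·u^2·w − 12·v + 12·u·v + 108·v·w − 108·u·v·w    [distributive law]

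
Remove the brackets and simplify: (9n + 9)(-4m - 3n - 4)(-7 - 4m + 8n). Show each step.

(9n + 9)(-4m - 3n - 4)(-7 - 4m + 8n)
= (-36mn - 27n^2 - 36n - 36m - 27n - 36)(-7 - 4m + 8n)    [distributive law]
= (-36mn - 27n^2 - 63n - 36m - 36)(-7 - 4m + 8n)    [combine like terms]
= 252mn + 144m^2n - 288mn^2 + 189n^2 + 108mn^2 - 216n^3 + 441n + 252mn - 504n^2 + 252m + 144m^2 - 288mn + 252 + 144m - 288n    [distributive law]
= 216mn + 144m^2n - 180mn^2 - 315n^2 - 216n^3 + 153n + 396m + 144m^2 + 252    [combine like terms]

216mn + 144m^2n - 180mn^2 - 315n^2 - 216n^3 + 153n + 396m + 144m^2 + 252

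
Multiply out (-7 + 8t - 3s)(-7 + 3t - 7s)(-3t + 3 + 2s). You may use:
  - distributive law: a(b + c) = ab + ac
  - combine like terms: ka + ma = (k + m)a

(-7 + 8t - 3s)(-7 + 3t - 7s)(-3t + 3 + 2s)
= (49 - 21t + 49s - 56t + 24t² - 56st + 21s - 9st + 21s²)(-3t + 3 + 2s)    [distributive law]
= (49 - 77t + 70s + 24t² - 65st + 21s²)(-3t + 3 + 2s)    [combine like terms]
= -147t + 147 + 98s + 231t² - 231t - 154st - 210st + 210s + 140s² - 72t³ + 72t² + 48st² + 195st² - 195st - 130s²t - 63s²t + 63s² + 42s³    [distributive law]
= -378t + 147 + 308s + 303t² - 559st + 203s² - 72t³ + 243st² - 193s²t + 42s³    [combine like terms]

-378t + 147 + 308s + 303t² - 559st + 203s² - 72t³ + 243st² - 193s²t + 42s³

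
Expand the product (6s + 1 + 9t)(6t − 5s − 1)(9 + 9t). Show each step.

−180st − 81st^2 − 270s^2 − 270s^2t − 99s − 36t + 459t^2 − 9 + 486t^3

(6s + 1 + 9t)(6t − 5s − 1)(9 + 9t)
= (36st − 30s^2 − 6s + 6t − 5s − 1 + 54t^2 − 45st − 9t)(9 + 9t)    [distributive law]
= (−9st − 30s^2 − 11s − 3t − 1 + 54t^2)(9 + 9t)    [combine like terms]
= −81st − 81st^2 − 270s^2 − 270s^2t − 99s − 99st − 27t − 27t^2 − 9 − 9t + 486t^2 + 486t^3    [distributive law]
= −180st − 81st^2 − 270s^2 − 270s^2t − 99s − 36t + 459t^2 − 9 + 486t^3    [combine like terms]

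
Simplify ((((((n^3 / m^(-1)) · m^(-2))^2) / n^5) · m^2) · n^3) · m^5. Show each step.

m^5n^4

((((((n^3 / m^(-1)) · m^(-2))^2) / n^5) · m^2) · n^3) · m^5
= ((((((n^3 / m^(-1))^2) · ((m^(-2))^2)) / n^5) · m^2) · n^3) · m^5    [power of a product]
= (((((((n^3)^2) / ((m^(-1))^2)) · ((m^(-2))^2)) / n^5) · m^2) · n^3) · m^5    [power of a quotient]
= (((((n^6 / ((m^(-1))^2)) · ((m^(-2))^2)) / n^5) · m^2) · n^3) · m^5    [power of a power]
= (((((n^6 / m^(-2)) · ((m^(-2))^2)) / n^5) · m^2) · n^3) · m^5    [power of a power]
= (((((n^6 / m^(-2)) · m^(-4)) / n^5) · m^2) · n^3) · m^5    [power of a power]
= m^5n^4    [quotient of powers; product of powers]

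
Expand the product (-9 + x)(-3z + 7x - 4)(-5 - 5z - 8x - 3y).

(-9 + x)(-3z + 7x - 4)(-5 - 5z - 8x - 3y)
= (27z - 63x + 36 - 3xz + 7x^2 - 4x)(-5 - 5z - 8x - 3y)    [distributive law]
= (27z - 67x + 36 - 3xz + 7x^2)(-5 - 5z - 8x - 3y)    [combine like terms]
= -135z - 135z^2 - 216xz - 81yz + 335x + 335xz + 536x^2 + 201xy - 180 - 180z - 288x - 108y + 15xz + 15xz^2 + 24x^2z + 9xyz - 35x^2 - 35x^2z - 56x^3 - 21x^2y    [distributive law]
= -315z - 135z^2 + 134xz - 81yz + 47x + 501x^2 + 201xy - 180 - 108y + 15xz^2 - 11x^2z + 9xyz - 56x^3 - 21x^2y    [combine like terms]

-315z - 135z^2 + 134xz - 81yz + 47x + 501x^2 + 201xy - 180 - 108y + 15xz^2 - 11x^2z + 9xyz - 56x^3 - 21x^2y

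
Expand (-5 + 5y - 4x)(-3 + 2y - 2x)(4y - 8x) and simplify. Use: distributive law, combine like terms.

60y - 120x - 100y^2 + 288xy - 176x^2 + 40y^3 - 152xy^2 + 176x^2y - 64x^3

(-5 + 5y - 4x)(-3 + 2y - 2x)(4y - 8x)
= (15 - 10y + 10x - 15y + 10y^2 - 10xy + 12x - 8xy + 8x^2)(4y - 8x)    [distributive law]
= (15 - 25y + 22x + 10y^2 - 18xy + 8x^2)(4y - 8x)    [combine like terms]
= 60y - 120x - 100y^2 + 200xy + 88xy - 176x^2 + 40y^3 - 80xy^2 - 72xy^2 + 144x^2y + 32x^2y - 64x^3    [distributive law]
= 60y - 120x - 100y^2 + 288xy - 176x^2 + 40y^3 - 152xy^2 + 176x^2y - 64x^3    [combine like terms]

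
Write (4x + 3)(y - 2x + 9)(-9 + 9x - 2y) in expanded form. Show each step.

(4x + 3)(y - 2x + 9)(-9 + 9x - 2y)
= (4xy - 8x^2 + 36x + 3y - 6x + 27)(-9 + 9x - 2y)    [distributive law]
= (4xy - 8x^2 + 30x + 3y + 27)(-9 + 9x - 2y)    [combine like terms]
= -36xy + 36x^2y - 8xy^2 + 72x^2 - 72x^3 + 16x^2y - 270x + 270x^2 - 60xy - 27y + 27xy - 6y^2 - 243 + 243x - 54y    [distributive law]
= -69xy + 52x^2y - 8xy^2 + 342x^2 - 72x^3 - 27x - 81y - 6y^2 - 243    [combine like terms]

-69xy + 52x^2y - 8xy^2 + 342x^2 - 72x^3 - 27x - 81y - 6y^2 - 243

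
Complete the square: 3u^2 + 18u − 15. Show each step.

3u^2 + 18u − 15
= 3(u^2 + 6u) − 15    [factor out 3 from the u-terms]
= 3(u^2 + 6u + 9 − 9) − 15    [add and subtract 9 inside the bracket]
= 3(u + 3)^2 − 27 − 15    [perfect-square identity]
= 3(u + 3)^2 − 42    [combine constants]

3(u + 3)^2 − 42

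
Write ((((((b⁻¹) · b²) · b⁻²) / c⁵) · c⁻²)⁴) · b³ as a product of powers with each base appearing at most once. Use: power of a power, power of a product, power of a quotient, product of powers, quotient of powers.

((((((b⁻¹) · b²) · b⁻²) / c⁵) · c⁻²)⁴) · b³
= ((((((b⁻¹) · b²) · b⁻²) / c⁵)⁴) · ((c⁻²)⁴)) · b³    [power of a product]
= ((((((b⁻¹) · b²) · b⁻²)⁴) / ((c⁵)⁴)) · ((c⁻²)⁴)) · b³    [power of a quotient]
= ((((((b⁻¹) · b²)⁴) · ((b⁻²)⁴)) / ((c⁵)⁴)) · ((c⁻²)⁴)) · b³    [power of a product]
= ((((((b⁻¹)⁴) · ((b²)⁴)) · ((b⁻²)⁴)) / ((c⁵)⁴)) · ((c⁻²)⁴)) · b³    [power of a product]
= (((((b⁻⁴) · ((b²)⁴)) · ((b⁻²)⁴)) / ((c⁵)⁴)) · ((c⁻²)⁴)) · b³    [power of a power]
= ((((b⁻⁴ · b⁸) · ((b⁻²)⁴)) / ((c⁵)⁴)) · ((c⁻²)⁴)) · b³    [power of a power]
= (((b⁴ · ((b⁻²)⁴)) / ((c⁵)⁴)) · ((c⁻²)⁴)) · b³    [product of powers]
= (((b⁴ · b⁻⁸) / ((c⁵)⁴)) · ((c⁻²)⁴)) · b³    [power of a power]
= ((b⁻⁴ / ((c⁵)⁴)) · ((c⁻²)⁴)) · b³    [product of powers]
= ((b⁻⁴ / c²⁰) · ((c⁻²)⁴)) · b³    [power of a power]
= ((b⁻⁴ / c²⁰) · c⁻⁸) · b³    [power of a power]
= b⁻¹·c⁻²⁸    [quotient of powers; product of powers]

b⁻¹·c⁻²⁸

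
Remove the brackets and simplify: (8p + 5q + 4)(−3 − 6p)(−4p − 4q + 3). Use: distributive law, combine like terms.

(8p + 5q + 4)(−3 − 6p)(−4p − 4q + 3)
= (−24p − 48p^2 − 15q − 30pq − 12 − 24p)(−4p − 4q + 3)    [distributive law]
= (−48p − 48p^2 − 15q − 30pq − 12)(−4p − 4q + 3)    [combine like terms]
= 192p^2 + 192pq − 144p + 192p^3 + 192p^2q − 144p^2 + 60pq + 60q^2 − 45q + 120p^2q + 120pq^2 − 90pq + 48p + 48q − 36    [distributive law]
= 48p^2 + 162pq − 96p + 192p^3 + 312p^2q + 60q^2 + 3q + 120pq^2 − 36    [combine like terms]

48p^2 + 162pq − 96p + 192p^3 + 312p^2q + 60q^2 + 3q + 120pq^2 − 36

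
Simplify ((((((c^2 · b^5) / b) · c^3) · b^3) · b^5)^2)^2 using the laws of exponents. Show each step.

((((((c^2 · b^5) / b) · c^3) · b^3) · b^5)^2)^2
= (((((c^2 · b^5) / b) · c^3) · b^3) · b^5)^4    [power of a power]
= (((((c^2 · b^5) / b) · c^3) · b^3)^4) · ((b^5)^4)    [power of a product]
= (((((c^2 · b^5) / b) · c^3)^4) · ((b^3)^4)) · ((b^5)^4)    [power of a product]
= (((((c^2 · b^5) / b)^4) · ((c^3)^4)) · ((b^3)^4)) · ((b^5)^4)    [power of a product]
= (((((c^2 · b^5)^4) / (b^4)) · ((c^3)^4)) · ((b^3)^4)) · ((b^5)^4)    [power of a quotient]
= ((((((c^2)^4) · ((b^5)^4)) / (b^4)) · ((c^3)^4)) · ((b^3)^4)) · ((b^5)^4)    [power of a product]
= ((((c^8 · ((b^5)^4)) / (b^4)) · ((c^3)^4)) · ((b^3)^4)) · ((b^5)^4)    [power of a power]
= ((((c^8 · b^20) / (b^4)) · ((c^3)^4)) · ((b^3)^4)) · ((b^5)^4)    [power of a power]
= ((((c^8 · b^20) / b^4) · c^12) · ((b^3)^4)) · ((b^5)^4)    [power of a power]
= ((((c^8 · b^20) / b^4) · c^12) · b^12) · ((b^5)^4)    [power of a power]
= ((((c^8 · b^20) / b^4) · c^12) · b^12) · b^20    [power of a power]
= b^48·c^20    [quotient of powers; product of powers]

b^48·c^20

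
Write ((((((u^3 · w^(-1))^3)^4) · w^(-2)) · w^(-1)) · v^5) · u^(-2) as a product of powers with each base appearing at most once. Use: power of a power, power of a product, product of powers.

((((((u^3 · w^(-1))^3)^4) · w^(-2)) · w^(-1)) · v^5) · u^(-2)
= (((((u^3 · w^(-1))^12) · w^(-2)) · w^(-1)) · v^5) · u^(-2)    [power of a power]
= ((((((u^3)^12) · ((w^(-1))^12)) · w^(-2)) · w^(-1)) · v^5) · u^(-2)    [power of a product]
= ((((u^36 · ((w^(-1))^12)) · w^(-2)) · w^(-1)) · v^5) · u^(-2)    [power of a power]
= ((((u^36 · w^(-12)) · w^(-2)) · w^(-1)) · v^5) · u^(-2)    [power of a power]
= u^34v^5w^(-15)    [product of powers]

u^34v^5w^(-15)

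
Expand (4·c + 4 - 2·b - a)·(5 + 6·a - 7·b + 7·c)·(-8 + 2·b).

-384·c + 432·b·c - 136·a·c + 34·a·b·c - 84·b²·c - 224·c² + 56·b·c² - 160 + 344·b - 152·a + 78·a·b - 188·b² - 10·a·b² + 28·b³ + 48·a² - 12·a²·b

(4·c + 4 - 2·b - a)·(5 + 6·a - 7·b + 7·c)·(-8 + 2·b)
= (20·c + 24·a·c - 28·b·c + 28·c² + 20 + 24·a - 28·b + 28·c - 10·b - 12·a·b + 14·b² - 14·b·c - 5·a - 6·a² + 7·a·b - 7·a·c)·(-8 + 2·b)    [distributive law]
= (48·c + 17·a·c - 42·b·c + 28·c² + 20 + 19·a - 38·b - 5·a·b + 14·b² - 6·a²)·(-8 + 2·b)    [combine like terms]
= -384·c + 96·b·c - 136·a·c + 34·a·b·c + 336·b·c - 84·b²·c - 224·c² + 56·b·c² - 160 + 40·b - 152·a + 38·a·b + 304·b - 76·b² + 40·a·b - 10·a·b² - 112·b² + 28·b³ + 48·a² - 12·a²·b    [distributive law]
= -384·c + 432·b·c - 136·a·c + 34·a·b·c - 84·b²·c - 224·c² + 56·b·c² - 160 + 344·b - 152·a + 78·a·b - 188·b² - 10·a·b² + 28·b³ + 48·a² - 12·a²·b    [combine like terms]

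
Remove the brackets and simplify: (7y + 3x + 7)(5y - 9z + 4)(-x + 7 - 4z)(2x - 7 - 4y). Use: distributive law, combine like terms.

-10x²y² + 567xy² + 140xy³ - 3479y² - 980y³ - 292xy²z + 3752y²z + 560y³z - 102x²yz - 711xyz + 7063yz + 72xyz² - 2772yz² - 1008y²z² + 237x²y + 364xy - 3871y - 30x³y + 54x³z - 537x²z + 112xz + 216x²z² - 252xz² - 24x³ + 196x² + 3871z - 1764z² - 1372

(7y + 3x + 7)(5y - 9z + 4)(-x + 7 - 4z)(2x - 7 - 4y)
= (35y² - 63yz + 28y + 15xy - 27xz + 12x + 35y - 63z + 28)(-x + 7 - 4z)(2x - 7 - 4y)    [distributive law]
= (35y² - 63yz + 63y + 15xy - 27xz + 12x - 63z + 28)(-x + 7 - 4z)(2x - 7 - 4y)    [combine like terms]
= (-35xy² + 245y² - 140y²z + 63xyz - 441yz + 252yz² - 63xy + 441y - 252yz - 15x²y + 105xy - 60xyz + 27x²z - 189xz + 108xz² - 12x² + 84x - 48xz + 63xz - 441z + 252z² - 28x + 196 - 112z)(2x - 7 - 4y)    [distributive law]
= (-35xy² + 245y² - 140y²z + 3xyz - 693yz + 252yz² + 42xy + 441y - 15x²y + 27x²z - 174xz + 108xz² - 12x² + 56x - 553z + 252z² + 196)(2x - 7 - 4y)    [combine like terms]
= -70x²y² + 245xy² + 140xy³ + 490xy² - 1715y² - 980y³ - 280xy²z + 980y²z + 560y³z + 6x²yz - 21xyz - 12xy²z - 1386xyz + 4851yz + 2772y²z + 504xyz² - 1764yz² - 1008y²z² + 84x²y - 294xy - 168xy² + 882xy - 3087y - 1764y² - 30x³y + 105x²y + 60x²y² + 54x³z - 189x²z - 108x²yz - 348x²z + 1218xz + 696xyz + 216x²z² - 756xz² - 432xyz² - 24x³ + 84x² + 48x²y + 112x² - 392x - 224xy - 1106xz + 3871z + 2212yz + 504xz² - 1764z² - 1008yz² + 392x - 1372 - 784y    [distributive law]
= -10x²y² + 567xy² + 140xy³ - 3479y² - 980y³ - 292xy²z + 3752y²z + 560y³z - 102x²yz - 711xyz + 7063yz + 72xyz² - 2772yz² - 1008y²z² + 237x²y + 364xy - 3871y - 30x³y + 54x³z - 537x²z + 112xz + 216x²z² - 252xz² - 24x³ + 196x² + 3871z - 1764z² - 1372    [combine like terms]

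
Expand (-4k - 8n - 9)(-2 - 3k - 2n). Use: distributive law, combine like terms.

35k + 12k^2 + 32kn + 34n + 16n^2 + 18

(-4k - 8n - 9)(-2 - 3k - 2n)
= 8k + 12k^2 + 8kn + 16n + 24kn + 16n^2 + 18 + 27k + 18n    [distributive law]
= 35k + 12k^2 + 32kn + 34n + 16n^2 + 18    [combine like terms]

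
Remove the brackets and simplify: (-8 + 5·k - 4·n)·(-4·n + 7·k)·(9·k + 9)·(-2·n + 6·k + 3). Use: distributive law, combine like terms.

(-8 + 5·k - 4·n)·(-4·n + 7·k)·(9·k + 9)·(-2·n + 6·k + 3)
= (32·n - 56·k - 20·k·n + 35·k^2 + 16·n^2 - 28·k·n)·(9·k + 9)·(-2·n + 6·k + 3)    [distributive law]
= (32·n - 56·k - 48·k·n + 35·k^2 + 16·n^2)·(9·k + 9)·(-2·n + 6·k + 3)    [combine like terms]
= (288·k·n + 288·n - 504·k^2 - 504·k - 432·k^2·n - 432·k·n + 315·k^3 + 315·k^2 + 144·k·n^2 + 144·n^2)·(-2·n + 6·k + 3)    [distributive law]
= (-144·k·n + 288·n - 189·k^2 - 504·k - 432·k^2·n + 315·k^3 + 144·k·n^2 + 144·n^2)·(-2·n + 6·k + 3)    [combine like terms]
= 288·k·n^2 - 864·k^2·n - 432·k·n - 576·n^2 + 1728·k·n + 864·n + 378·k^2·n - 1134·k^3 - 567·k^2 + 1008·k·n - 3024·k^2 - 1512·k + 864·k^2·n^2 - 2592·k^3·n - 1296·k^2·n - 630·k^3·n + 1890·k^4 + 945·k^3 - 288·k·n^3 + 864·k^2·n^2 + 432·k·n^2 - 288·n^3 + 864·k·n^2 + 432·n^2    [distributive law]
= 1584·k·n^2 - 1782·k^2·n + 2304·k·n - 144·n^2 + 864·n - 189·k^3 - 3591·k^2 - 1512·k + 1728·k^2·n^2 - 3222·k^3·n + 1890·k^4 - 288·k·n^3 - 288·n^3    [combine like terms]

1584·k·n^2 - 1782·k^2·n + 2304·k·n - 144·n^2 + 864·n - 189·k^3 - 3591·k^2 - 1512·k + 1728·k^2·n^2 - 3222·k^3·n + 1890·k^4 - 288·k·n^3 - 288·n^3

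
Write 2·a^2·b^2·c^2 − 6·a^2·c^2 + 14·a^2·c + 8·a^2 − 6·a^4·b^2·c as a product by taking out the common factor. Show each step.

2·a^2·b^2·c^2 − 6·a^2·c^2 + 14·a^2·c + 8·a^2 − 6·a^4·b^2·c
= 2(a^2·b^2·c^2 − 3·a^2·c^2 + 7·a^2·c + 4·a^2 − 3·a^4·b^2·c)    [factor out 2]
= 2·a^2(b^2·c^2 − 3·c^2 + 7·c + 4 − 3·a^2·b^2·c)    [factor out a^2]

2·a^2(b^2·c^2 − 3·c^2 + 7·c + 4 − 3·a^2·b^2·c)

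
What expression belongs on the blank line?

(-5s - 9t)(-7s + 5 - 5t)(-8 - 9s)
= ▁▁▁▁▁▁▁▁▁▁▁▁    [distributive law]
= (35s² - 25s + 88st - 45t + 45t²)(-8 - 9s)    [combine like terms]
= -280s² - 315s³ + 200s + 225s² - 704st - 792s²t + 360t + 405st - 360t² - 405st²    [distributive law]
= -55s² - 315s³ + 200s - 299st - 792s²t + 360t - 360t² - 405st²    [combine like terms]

After distributive law, the bracketed line is:

(35s² - 25s + 25st + 63st - 45t + 45t²)(-8 - 9s)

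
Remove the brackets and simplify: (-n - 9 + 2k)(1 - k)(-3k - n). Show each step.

(-n - 9 + 2k)(1 - k)(-3k - n)
= (-n + kn - 9 + 9k + 2k - 2k²)(-3k - n)    [distributive law]
= (-n + kn - 9 + 11k - 2k²)(-3k - n)    [combine like terms]
= 3kn + n² - 3k²n - kn² + 27k + 9n - 33k² - 11kn + 6k³ + 2k²n    [distributive law]
= -8kn + n² - k²n - kn² + 27k + 9n - 33k² + 6k³    [combine like terms]

-8kn + n² - k²n - kn² + 27k + 9n - 33k² + 6k³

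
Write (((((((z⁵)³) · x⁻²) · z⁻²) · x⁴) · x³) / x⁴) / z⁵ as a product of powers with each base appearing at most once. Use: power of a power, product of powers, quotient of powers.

(((((((z⁵)³) · x⁻²) · z⁻²) · x⁴) · x³) / x⁴) / z⁵
= (((((z¹⁵ · x⁻²) · z⁻²) · x⁴) · x³) / x⁴) / z⁵    [power of a power]
= x·z⁸    [quotient of powers; product of powers]

x·z⁸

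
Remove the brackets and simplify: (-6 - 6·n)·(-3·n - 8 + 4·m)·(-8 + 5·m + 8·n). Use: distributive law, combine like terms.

-144·n + 330·m·n + 384·n^2 - 384 + 432·m - 120·m^2 - 102·m·n^2 + 144·n^3 - 120·m^2·n

(-6 - 6·n)·(-3·n - 8 + 4·m)·(-8 + 5·m + 8·n)
= (18·n + 48 - 24·m + 18·n^2 + 48·n - 24·m·n)·(-8 + 5·m + 8·n)    [distributive law]
= (66·n + 48 - 24·m + 18·n^2 - 24·m·n)·(-8 + 5·m + 8·n)    [combine like terms]
= -528·n + 330·m·n + 528·n^2 - 384 + 240·m + 384·n + 192·m - 120·m^2 - 192·m·n - 144·n^2 + 90·m·n^2 + 144·n^3 + 192·m·n - 120·m^2·n - 192·m·n^2    [distributive law]
= -144·n + 330·m·n + 384·n^2 - 384 + 432·m - 120·m^2 - 102·m·n^2 + 144·n^3 - 120·m^2·n    [combine like terms]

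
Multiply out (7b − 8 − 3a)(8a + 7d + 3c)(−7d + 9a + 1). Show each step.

49abd + 504a²b + 56ab − 343bd² + 49bd − 147bcd + 189abc + 21bc − 77ad − 600a² − 64a + 392d² − 56d + 168cd − 225ac − 24c − 21a²d − 216a³ + 147ad² + 63acd − 81a²c

(7b − 8 − 3a)(8a + 7d + 3c)(−7d + 9a + 1)
= (56ab + 49bd + 21bc − 64a − 56d − 24c − 24a² − 21ad − 9ac)(−7d + 9a + 1)    [distributive law]
= −392abd + 504a²b + 56ab − 343bd² + 441abd + 49bd − 147bcd + 189abc + 21bc + 448ad − 576a² − 64a + 392d² − 504ad − 56d + 168cd − 216ac − 24c + 168a²d − 216a³ − 24a² + 147ad² − 189a²d − 21ad + 63acd − 81a²c − 9ac    [distributive law]
= 49abd + 504a²b + 56ab − 343bd² + 49bd − 147bcd + 189abc + 21bc − 77ad − 600a² − 64a + 392d² − 56d + 168cd − 225ac − 24c − 21a²d − 216a³ + 147ad² + 63acd − 81a²c    [combine like terms]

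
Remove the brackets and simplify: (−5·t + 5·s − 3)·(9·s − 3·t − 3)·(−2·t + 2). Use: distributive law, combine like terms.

120·s·t^2 − 36·s·t − 30·t^3 − 18·t^2 + 30·t − 90·s^2·t + 90·s^2 − 84·s + 18

(−5·t + 5·s − 3)·(9·s − 3·t − 3)·(−2·t + 2)
= (−45·s·t + 15·t^2 + 15·t + 45·s^2 − 15·s·t − 15·s − 27·s + 9·t + 9)·(−2·t + 2)    [distributive law]
= (−60·s·t + 15·t^2 + 24·t + 45·s^2 − 42·s + 9)·(−2·t + 2)    [combine like terms]
= 120·s·t^2 − 120·s·t − 30·t^3 + 30·t^2 − 48·t^2 + 48·t − 90·s^2·t + 90·s^2 + 84·s·t − 84·s − 18·t + 18    [distributive law]
= 120·s·t^2 − 36·s·t − 30·t^3 − 18·t^2 + 30·t − 90·s^2·t + 90·s^2 − 84·s + 18    [combine like terms]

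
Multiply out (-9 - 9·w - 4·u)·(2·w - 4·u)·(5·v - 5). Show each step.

(-9 - 9·w - 4·u)·(2·w - 4·u)·(5·v - 5)
= (-18·w + 36·u - 18·w^2 + 36·u·w - 8·u·w + 16·u^2)·(5·v - 5)    [distributive law]
= (-18·w + 36·u - 18·w^2 + 28·u·w + 16·u^2)·(5·v - 5)    [combine like terms]
= -90·v·w + 90·w + 180·u·v - 180·u - 90·v·w^2 + 90·w^2 + 140·u·v·w - 140·u·w + 80·u^2·v - 80·u^2    [distributive law]

-90·v·w + 90·w + 180·u·v - 180·u - 90·v·w^2 + 90·w^2 + 140·u·v·w - 140·u·w + 80·u^2·v - 80·u^2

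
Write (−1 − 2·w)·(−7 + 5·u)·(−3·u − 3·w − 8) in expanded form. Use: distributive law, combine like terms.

(−1 − 2·w)·(−7 + 5·u)·(−3·u − 3·w − 8)
= (7 − 5·u + 14·w − 10·u·w)·(−3·u − 3·w − 8)    [distributive law]
= −21·u − 21·w − 56 + 15·u^2 + 15·u·w + 40·u − 42·u·w − 42·w^2 − 112·w + 30·u^2·w + 30·u·w^2 + 80·u·w    [distributive law]
= 19·u − 133·w − 56 + 15·u^2 + 53·u·w − 42·w^2 + 30·u^2·w + 30·u·w^2    [combine like terms]

19·u − 133·w − 56 + 15·u^2 + 53·u·w − 42·w^2 + 30·u^2·w + 30·u·w^2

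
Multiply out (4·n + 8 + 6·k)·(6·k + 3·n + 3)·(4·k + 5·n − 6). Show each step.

348·k^2·n + 258·k·n^2 + 222·k·n + 60·n^3 + 108·n^2 − 96·n + 48·k^2 − 300·k − 144 + 144·k^3

(4·n + 8 + 6·k)·(6·k + 3·n + 3)·(4·k + 5·n − 6)
= (24·k·n + 12·n^2 + 12·n + 48·k + 24·n + 24 + 36·k^2 + 18·k·n + 18·k)·(4·k + 5·n − 6)    [distributive law]
= (42·k·n + 12·n^2 + 36·n + 66·k + 24 + 36·k^2)·(4·k + 5·n − 6)    [combine like terms]
= 168·k^2·n + 210·k·n^2 − 252·k·n + 48·k·n^2 + 60·n^3 − 72·n^2 + 144·k·n + 180·n^2 − 216·n + 264·k^2 + 330·k·n − 396·k + 96·k + 120·n − 144 + 144·k^3 + 180·k^2·n − 216·k^2    [distributive law]
= 348·k^2·n + 258·k·n^2 + 222·k·n + 60·n^3 + 108·n^2 − 96·n + 48·k^2 − 300·k − 144 + 144·k^3    [combine like terms]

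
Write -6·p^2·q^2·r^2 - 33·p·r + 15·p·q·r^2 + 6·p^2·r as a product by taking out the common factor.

3·p·r(-2·p·q^2·r - 11 + 5·q·r + 2·p)

-6·p^2·q^2·r^2 - 33·p·r + 15·p·q·r^2 + 6·p^2·r
= 3(-2·p^2·q^2·r^2 - 11·p·r + 5·p·q·r^2 + 2·p^2·r)    [factor out 3]
= 3·p·r(-2·p·q^2·r - 11 + 5·q·r + 2·p)    [factor out p·r]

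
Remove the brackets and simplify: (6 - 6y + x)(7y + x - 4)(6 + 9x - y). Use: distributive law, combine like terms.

420y + 598xy - 318y² - 204x + 24x² - 144 - 379xy² + 42y³ + 8x²y + 9x³

(6 - 6y + x)(7y + x - 4)(6 + 9x - y)
= (42y + 6x - 24 - 42y² - 6xy + 24y + 7xy + x² - 4x)(6 + 9x - y)    [distributive law]
= (66y + 2x - 24 - 42y² + xy + x²)(6 + 9x - y)    [combine like terms]
= 396y + 594xy - 66y² + 12x + 18x² - 2xy - 144 - 216x + 24y - 252y² - 378xy² + 42y³ + 6xy + 9x²y - xy² + 6x² + 9x³ - x²y    [distributive law]
= 420y + 598xy - 318y² - 204x + 24x² - 144 - 379xy² + 42y³ + 8x²y + 9x³    [combine like terms]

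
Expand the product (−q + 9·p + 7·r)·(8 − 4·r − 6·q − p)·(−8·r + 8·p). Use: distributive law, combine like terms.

(−q + 9·p + 7·r)·(8 − 4·r − 6·q − p)·(−8·r + 8·p)
= (−8·q + 4·q·r + 6·q^2 + p·q + 72·p − 36·p·r − 54·p·q − 9·p^2 + 56·r − 28·r^2 − 42·q·r − 7·p·r)·(−8·r + 8·p)    [distributive law]
= (−8·q − 38·q·r + 6·q^2 − 53·p·q + 72·p − 43·p·r − 9·p^2 + 56·r − 28·r^2)·(−8·r + 8·p)    [combine like terms]
= 64·q·r − 64·p·q + 304·q·r^2 − 304·p·q·r − 48·q^2·r + 48·p·q^2 + 424·p·q·r − 424·p^2·q − 576·p·r + 576·p^2 + 344·p·r^2 − 344·p^2·r + 72·p^2·r − 72·p^3 − 448·r^2 + 448·p·r + 224·r^3 − 224·p·r^2    [distributive law]
= 64·q·r − 64·p·q + 304·q·r^2 + 120·p·q·r − 48·q^2·r + 48·p·q^2 − 424·p^2·q − 128·p·r + 576·p^2 + 120·p·r^2 − 272·p^2·r − 72·p^3 − 448·r^2 + 224·r^3    [combine like terms]

64·q·r − 64·p·q + 304·q·r^2 + 120·p·q·r − 48·q^2·r + 48·p·q^2 − 424·p^2·q − 128·p·r + 576·p^2 + 120·p·r^2 − 272·p^2·r − 72·p^3 − 448·r^2 + 224·r^3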